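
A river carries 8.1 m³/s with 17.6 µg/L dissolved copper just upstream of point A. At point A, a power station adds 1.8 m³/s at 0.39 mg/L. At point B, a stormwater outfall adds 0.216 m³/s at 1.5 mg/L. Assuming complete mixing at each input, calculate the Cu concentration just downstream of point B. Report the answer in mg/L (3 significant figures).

0.116 mg/L

17.6 µg/L = 0.0176 mg/L.
After input A: C = (8.1·0.0176 + 1.8·0.39) / 9.9 = 0.08531 mg/L.
After input B: C = (9.9·0.08531 + 0.216·1.5) / 10.12 = 0.1155 mg/L.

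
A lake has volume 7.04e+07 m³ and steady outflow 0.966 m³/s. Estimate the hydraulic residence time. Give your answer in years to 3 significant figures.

2.31 yr

Q = 0.966 m³/s × 3.156e+07 s/yr = 3.048e+07 m³/yr.
Hydraulic residence time τ = V/Q = 7.04e+07/3.048e+07 = 2.309 yr.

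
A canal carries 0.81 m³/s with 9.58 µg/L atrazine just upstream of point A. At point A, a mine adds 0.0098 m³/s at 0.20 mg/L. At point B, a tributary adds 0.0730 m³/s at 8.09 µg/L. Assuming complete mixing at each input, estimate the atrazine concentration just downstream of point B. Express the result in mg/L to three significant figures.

9.58 µg/L = 0.00958 mg/L.
After input A: C = (0.81·0.00958 + 0.0098·0.2) / 0.8198 = 0.01186 mg/L.
8.09 µg/L = 0.00809 mg/L.
After input B: C = (0.8198·0.01186 + 0.073·0.00809) / 0.8928 = 0.01155 mg/L.

0.0115 mg/L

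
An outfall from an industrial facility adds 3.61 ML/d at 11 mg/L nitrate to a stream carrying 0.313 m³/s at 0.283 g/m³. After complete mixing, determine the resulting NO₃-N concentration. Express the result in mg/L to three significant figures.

1.55 mg/L

3.61 ML/d = 0.04178 m³/s.
By mass balance at complete mixing, C = (0.04178·11 + 0.313·0.283) / (0.04178 + 0.313) = 0.5482/0.3548 = 1.545 mg/L.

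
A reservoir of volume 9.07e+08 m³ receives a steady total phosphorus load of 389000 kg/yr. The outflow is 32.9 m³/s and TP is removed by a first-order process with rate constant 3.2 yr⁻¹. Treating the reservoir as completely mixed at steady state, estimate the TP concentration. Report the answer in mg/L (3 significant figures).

Outflow Q = 32.9 m³/s × 3.156e+07 s/yr = 1.038e+09 m³/yr.
Steady-state CSTR mass balance: W = Q·C + k·V·C, so C = W/(Q + kV).
Q + kV = 1.038e+09 + 3.2·9.07e+08 = 3.941e+09 m³/yr.
C = 389000/3.941e+09 = 9.871e-05 kg/m³ = 0.09871 mg/L.

0.0987 mg/L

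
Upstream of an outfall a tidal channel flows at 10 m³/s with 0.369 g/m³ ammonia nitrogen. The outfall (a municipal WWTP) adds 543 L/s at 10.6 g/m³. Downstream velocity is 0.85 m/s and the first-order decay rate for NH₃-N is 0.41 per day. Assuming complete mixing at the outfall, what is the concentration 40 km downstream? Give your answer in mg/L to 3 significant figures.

0.717 mg/L

543 L/s = 0.543 m³/s.
After complete mixing, C₀ = (0.543·10.6 + 10·0.369) / 10.54 = 0.8959 mg/L.
Travel time t = 4e+04 m / 0.85 m/s = 4.706e+04 s = 0.5447 d.
C = 0.8959·exp(−0.41·0.5447) = 0.8959·0.7999 = 0.7166 mg/L.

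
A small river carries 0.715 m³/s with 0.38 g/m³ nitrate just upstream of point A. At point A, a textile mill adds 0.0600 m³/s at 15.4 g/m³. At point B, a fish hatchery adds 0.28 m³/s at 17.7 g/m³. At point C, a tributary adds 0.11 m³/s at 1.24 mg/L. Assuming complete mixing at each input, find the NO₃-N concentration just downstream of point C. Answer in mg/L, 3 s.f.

5.40 mg/L

After input A: C = (0.715·0.38 + 0.06·15.4) / 0.775 = 1.543 mg/L.
After input B: C = (0.775·1.543 + 0.28·17.7) / 1.055 = 5.831 mg/L.
After input C: C = (1.055·5.831 + 0.11·1.24) / 1.165 = 5.398 mg/L.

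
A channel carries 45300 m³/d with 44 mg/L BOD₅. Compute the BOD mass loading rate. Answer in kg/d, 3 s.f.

45300 m³/d = 0.5243 m³/s.
Mass flux = Q·C = 0.5243 m³/s × 44 g/m³ = 23.07 g/s.
= 23.07 g/s × 86.4 = 1993 kg/d.

1990 kg/d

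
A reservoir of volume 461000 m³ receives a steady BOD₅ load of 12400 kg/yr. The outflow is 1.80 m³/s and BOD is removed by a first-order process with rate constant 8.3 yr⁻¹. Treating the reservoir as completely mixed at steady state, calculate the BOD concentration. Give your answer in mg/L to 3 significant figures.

0.205 mg/L

Outflow Q = 1.80 m³/s × 3.156e+07 s/yr = 5.68e+07 m³/yr.
Steady-state CSTR mass balance: W = Q·C + k·V·C, so C = W/(Q + kV).
Q + kV = 5.68e+07 + 8.3·461000 = 6.063e+07 m³/yr.
C = 12400/6.063e+07 = 0.0002045 kg/m³ = 0.2045 mg/L.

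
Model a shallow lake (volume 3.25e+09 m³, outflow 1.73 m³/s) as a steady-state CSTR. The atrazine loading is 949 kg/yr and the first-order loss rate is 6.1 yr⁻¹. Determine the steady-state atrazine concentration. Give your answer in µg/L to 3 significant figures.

Outflow Q = 1.73 m³/s × 3.156e+07 s/yr = 5.459e+07 m³/yr.
Steady-state CSTR mass balance: W = Q·C + k·V·C, so C = W/(Q + kV).
Q + kV = 5.459e+07 + 6.1·3.25e+09 = 1.988e+10 m³/yr.
C = 949/1.988e+10 = 4.774e-08 kg/m³ = 4.774e-05 mg/L = 0.04774 µg/L.

0.0477 µg/L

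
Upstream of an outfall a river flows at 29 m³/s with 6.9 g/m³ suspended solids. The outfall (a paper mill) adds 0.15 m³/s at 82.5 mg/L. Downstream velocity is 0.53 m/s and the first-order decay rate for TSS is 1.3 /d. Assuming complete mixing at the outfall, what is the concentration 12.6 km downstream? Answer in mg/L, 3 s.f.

5.10 mg/L

After complete mixing, C₀ = (0.15·82.5 + 29·6.9) / 29.15 = 7.289 mg/L.
Travel time t = 1.26e+04 m / 0.53 m/s = 2.377e+04 s = 0.2752 d.
C = 7.289·exp(−1.3·0.2752) = 7.289·0.6993 = 5.097 mg/L.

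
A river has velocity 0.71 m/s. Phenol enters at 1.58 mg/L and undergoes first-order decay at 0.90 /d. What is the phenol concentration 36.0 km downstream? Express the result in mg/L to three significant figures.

0.932 mg/L

Travel time t = 36.0 km / 0.71 m/s = 3.6e+04/0.71 = 5.07e+04 s = 0.5869 d.
First-order decay: C = 1.58·exp(−0.90·0.5869) = 1.58·0.5897 = 0.9317 mg/L.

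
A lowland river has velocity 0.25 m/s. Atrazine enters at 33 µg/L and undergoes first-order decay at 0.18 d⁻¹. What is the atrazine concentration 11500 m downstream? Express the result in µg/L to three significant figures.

30.0 µg/L

Travel time t = 11500 m / 0.25 m/s = 1.15e+04/0.25 = 4.6e+04 s = 0.5324 d.
First-order decay: C = 33·exp(−0.18·0.5324) = 33·0.9086 = 29.98 µg/L.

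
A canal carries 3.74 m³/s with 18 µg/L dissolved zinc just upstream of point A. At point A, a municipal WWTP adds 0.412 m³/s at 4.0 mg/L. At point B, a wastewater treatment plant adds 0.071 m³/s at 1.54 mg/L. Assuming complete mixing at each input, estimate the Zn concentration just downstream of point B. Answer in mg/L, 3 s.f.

18 µg/L = 0.018 mg/L.
After input A: C = (3.74·0.018 + 0.412·4) / 4.152 = 0.4131 mg/L.
After input B: C = (4.152·0.4131 + 0.071·1.54) / 4.223 = 0.4321 mg/L.

0.432 mg/L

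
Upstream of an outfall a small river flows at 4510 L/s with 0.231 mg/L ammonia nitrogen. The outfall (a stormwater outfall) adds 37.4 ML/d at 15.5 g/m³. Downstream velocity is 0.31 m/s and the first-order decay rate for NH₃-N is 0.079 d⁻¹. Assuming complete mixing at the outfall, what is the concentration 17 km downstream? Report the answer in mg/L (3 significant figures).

37.4 ML/d = 0.4329 m³/s.
4510 L/s = 4.51 m³/s.
After complete mixing, C₀ = (0.4329·15.5 + 4.51·0.231) / 4.943 = 1.568 mg/L.
Travel time t = 1.7e+04 m / 0.31 m/s = 5.484e+04 s = 0.6347 d.
C = 1.568·exp(−0.079·0.6347) = 1.568·0.9511 = 1.491 mg/L.

1.49 mg/L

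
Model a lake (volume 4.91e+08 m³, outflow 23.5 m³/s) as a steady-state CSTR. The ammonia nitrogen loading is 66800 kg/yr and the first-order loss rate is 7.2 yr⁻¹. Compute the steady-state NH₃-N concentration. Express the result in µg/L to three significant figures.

15.6 µg/L

Outflow Q = 23.5 m³/s × 3.156e+07 s/yr = 7.416e+08 m³/yr.
Steady-state CSTR mass balance: W = Q·C + k·V·C, so C = W/(Q + kV).
Q + kV = 7.416e+08 + 7.2·4.91e+08 = 4.277e+09 m³/yr.
C = 66800/4.277e+09 = 1.562e-05 kg/m³ = 0.01562 mg/L = 15.62 µg/L.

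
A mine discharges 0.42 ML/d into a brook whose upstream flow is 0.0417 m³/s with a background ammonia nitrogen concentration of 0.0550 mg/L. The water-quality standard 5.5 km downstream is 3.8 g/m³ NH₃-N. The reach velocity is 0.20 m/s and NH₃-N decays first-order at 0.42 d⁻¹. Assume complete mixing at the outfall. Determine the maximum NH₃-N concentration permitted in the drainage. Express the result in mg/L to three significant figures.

0.42 ML/d = 0.004861 m³/s.
Travel time to the compliance point: t = 5500/0.20 = 2.75e+04 s = 0.3183 d; decay factor exp(−0.42·0.3183) = 0.8749.
So the concentration just after mixing may be at most 3.8/0.8749 = 4.344 mg/L.
Mass balance: 4.344·0.04656 = 0.004861·Cₑ + 0.0417·0.055.
Cₑ = (0.2022 − 0.002293) / 0.004861 = 41.13 mg/L.

41.1 mg/L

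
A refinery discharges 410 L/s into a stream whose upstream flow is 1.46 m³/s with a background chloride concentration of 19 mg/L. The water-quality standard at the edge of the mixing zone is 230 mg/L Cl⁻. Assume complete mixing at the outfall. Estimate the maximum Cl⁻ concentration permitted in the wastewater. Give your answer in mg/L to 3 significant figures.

981 mg/L

410 L/s = 0.41 m³/s.
Mass balance: 230·1.87 = 0.41·Cₑ + 1.46·19.
Cₑ = (430.1 − 27.74) / 0.41 = 981.4 mg/L.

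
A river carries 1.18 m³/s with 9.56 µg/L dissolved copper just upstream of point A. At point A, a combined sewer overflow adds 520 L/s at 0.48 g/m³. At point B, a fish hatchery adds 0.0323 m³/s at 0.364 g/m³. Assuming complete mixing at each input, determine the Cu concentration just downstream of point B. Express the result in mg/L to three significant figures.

9.56 µg/L = 0.00956 mg/L.
520 L/s = 0.52 m³/s.
After input A: C = (1.18·0.00956 + 0.52·0.48) / 1.7 = 0.1535 mg/L.
After input B: C = (1.7·0.1535 + 0.0323·0.364) / 1.732 = 0.1574 mg/L.

0.157 mg/L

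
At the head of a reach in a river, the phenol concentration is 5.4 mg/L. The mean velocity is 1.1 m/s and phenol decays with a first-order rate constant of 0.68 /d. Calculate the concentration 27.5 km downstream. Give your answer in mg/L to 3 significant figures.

Travel time t = 27.5 km / 1.1 m/s = 2.75e+04/1.1 = 2.5e+04 s = 0.2894 d.
First-order decay: C = 5.4·exp(−0.68·0.2894) = 5.4·0.8214 = 4.435 mg/L.

4.44 mg/L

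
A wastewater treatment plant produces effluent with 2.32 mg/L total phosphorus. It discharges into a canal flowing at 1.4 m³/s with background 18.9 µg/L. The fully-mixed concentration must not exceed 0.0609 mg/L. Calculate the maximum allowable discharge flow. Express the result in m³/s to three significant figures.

18.9 µg/L = 0.0189 mg/L.
Mass balance at complete mixing: C_std·(Q_w + Q_r) = Q_w·C_e + Q_r·C_b.
Rearranging, Q_w = Q_r·(C_std − C_b)/(C_e − C_std) = 1.4·(0.0609 − 0.0189) / (2.32 − 0.0609) = 0.02603 m³/s.

0.0260 m³/s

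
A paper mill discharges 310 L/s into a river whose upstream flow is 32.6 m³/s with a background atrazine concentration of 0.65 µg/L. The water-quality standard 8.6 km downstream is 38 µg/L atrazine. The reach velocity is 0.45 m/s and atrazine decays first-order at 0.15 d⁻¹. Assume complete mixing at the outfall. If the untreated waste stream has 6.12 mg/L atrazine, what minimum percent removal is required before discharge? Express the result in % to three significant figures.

33.0 %

310 L/s = 0.31 m³/s.
0.65 µg/L = 0.00065 mg/L.
38 µg/L = 0.038 mg/L.
Travel time to the compliance point: t = 8600/0.45 = 1.911e+04 s = 0.2212 d; decay factor exp(−0.15·0.2212) = 0.9674.
So the concentration just after mixing may be at most 0.038/0.9674 = 0.03928 mg/L.
Mass balance: 0.03928·32.91 = 0.31·Cₑ + 32.6·0.00065.
Cₑ = (1.293 − 0.02119) / 0.31 = 4.102 mg/L.
Required removal = 1 − 4.102/6.12 = 32.98 %.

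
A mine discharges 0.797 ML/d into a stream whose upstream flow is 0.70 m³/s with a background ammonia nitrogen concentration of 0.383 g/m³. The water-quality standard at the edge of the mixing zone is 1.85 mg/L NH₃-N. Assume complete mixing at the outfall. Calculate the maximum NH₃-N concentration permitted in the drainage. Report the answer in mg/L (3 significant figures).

0.797 ML/d = 0.009225 m³/s.
Mass balance: 1.85·0.7092 = 0.009225·Cₑ + 0.7·0.383.
Cₑ = (1.312 − 0.2681) / 0.009225 = 113.2 mg/L.

113 mg/L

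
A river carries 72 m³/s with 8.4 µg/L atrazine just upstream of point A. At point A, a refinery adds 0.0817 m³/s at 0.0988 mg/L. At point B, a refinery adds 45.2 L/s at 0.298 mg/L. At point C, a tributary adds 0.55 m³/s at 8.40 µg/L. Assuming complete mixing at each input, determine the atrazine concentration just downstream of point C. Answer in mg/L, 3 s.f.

0.00868 mg/L

8.4 µg/L = 0.0084 mg/L.
After input A: C = (72·0.0084 + 0.0817·0.0988) / 72.08 = 0.008502 mg/L.
45.2 L/s = 0.0452 m³/s.
After input B: C = (72.08·0.008502 + 0.0452·0.298) / 72.13 = 0.008684 mg/L.
8.40 µg/L = 0.0084 mg/L.
After input C: C = (72.13·0.008684 + 0.55·0.0084) / 72.68 = 0.008682 mg/L.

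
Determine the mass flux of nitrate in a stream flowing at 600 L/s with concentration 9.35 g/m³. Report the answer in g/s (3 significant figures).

600 L/s = 0.6 m³/s.
Mass flux = Q·C = 0.6 m³/s × 9.35 g/m³ = 5.61 g/s.

5.61 g/s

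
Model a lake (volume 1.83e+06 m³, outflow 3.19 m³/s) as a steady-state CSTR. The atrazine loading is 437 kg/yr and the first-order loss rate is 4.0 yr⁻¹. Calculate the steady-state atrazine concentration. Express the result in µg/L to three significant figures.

4.05 µg/L

Outflow Q = 3.19 m³/s × 3.156e+07 s/yr = 1.007e+08 m³/yr.
Steady-state CSTR mass balance: W = Q·C + k·V·C, so C = W/(Q + kV).
Q + kV = 1.007e+08 + 4.0·1.83e+06 = 1.08e+08 m³/yr.
C = 437/1.08e+08 = 4.047e-06 kg/m³ = 0.004047 mg/L = 4.047 µg/L.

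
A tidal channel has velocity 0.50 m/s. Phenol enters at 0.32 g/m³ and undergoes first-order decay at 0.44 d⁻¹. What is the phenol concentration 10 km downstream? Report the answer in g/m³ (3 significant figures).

Travel time t = 10 km / 0.50 m/s = 1e+04/0.50 = 2e+04 s = 0.2315 d.
First-order decay: C = 0.32·exp(−0.44·0.2315) = 0.32·0.9032 = 0.289 g/m³.

0.289 g/m³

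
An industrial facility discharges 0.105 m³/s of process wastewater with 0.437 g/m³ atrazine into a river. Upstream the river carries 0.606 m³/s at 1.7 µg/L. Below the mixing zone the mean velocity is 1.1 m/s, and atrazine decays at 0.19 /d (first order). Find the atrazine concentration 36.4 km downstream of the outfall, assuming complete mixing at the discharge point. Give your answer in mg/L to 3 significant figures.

1.7 µg/L = 0.0017 mg/L.
After complete mixing, C₀ = (0.105·0.437 + 0.606·0.0017) / 0.711 = 0.06598 mg/L.
Travel time t = 3.64e+04 m / 1.1 m/s = 3.309e+04 s = 0.383 d.
C = 0.06598·exp(−0.19·0.383) = 0.06598·0.9298 = 0.06135 mg/L.

0.0614 mg/L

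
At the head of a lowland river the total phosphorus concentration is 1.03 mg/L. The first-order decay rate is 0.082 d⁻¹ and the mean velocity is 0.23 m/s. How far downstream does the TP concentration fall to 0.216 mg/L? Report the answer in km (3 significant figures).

From C = C₀·e^(−kt), t = ln(C₀/C)/k = ln(1.03/0.216)/0.082 = 1.562/0.082 = 19.05 d.
Distance = v·t = 0.23 m/s × 1.646e+06 s = 3.785e+05 m = 378.5 km.

379 km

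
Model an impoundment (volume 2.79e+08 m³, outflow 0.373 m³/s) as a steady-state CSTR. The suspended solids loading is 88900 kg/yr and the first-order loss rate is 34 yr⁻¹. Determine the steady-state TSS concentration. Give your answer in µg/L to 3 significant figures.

Outflow Q = 0.373 m³/s × 3.156e+07 s/yr = 1.177e+07 m³/yr.
Steady-state CSTR mass balance: W = Q·C + k·V·C, so C = W/(Q + kV).
Q + kV = 1.177e+07 + 34·2.79e+08 = 9.498e+09 m³/yr.
C = 88900/9.498e+09 = 9.36e-06 kg/m³ = 0.00936 mg/L = 9.36 µg/L.

9.36 µg/L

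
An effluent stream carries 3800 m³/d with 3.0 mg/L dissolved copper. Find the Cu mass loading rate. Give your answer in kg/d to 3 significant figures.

11.4 kg/d

3800 m³/d = 0.04398 m³/s.
Mass flux = Q·C = 0.04398 m³/s × 3 g/m³ = 0.1319 g/s.
= 0.1319 g/s × 86.4 = 11.4 kg/d.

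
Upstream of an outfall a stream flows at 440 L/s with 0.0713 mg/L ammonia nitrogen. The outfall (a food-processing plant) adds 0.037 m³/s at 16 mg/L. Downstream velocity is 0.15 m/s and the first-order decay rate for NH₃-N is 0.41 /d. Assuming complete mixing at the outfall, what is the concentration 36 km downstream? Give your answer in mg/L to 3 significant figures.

0.418 mg/L

440 L/s = 0.44 m³/s.
After complete mixing, C₀ = (0.037·16 + 0.44·0.0713) / 0.477 = 1.307 mg/L.
Travel time t = 3.6e+04 m / 0.15 m/s = 2.4e+05 s = 2.778 d.
C = 1.307·exp(−0.41·2.778) = 1.307·0.3202 = 0.4184 mg/L.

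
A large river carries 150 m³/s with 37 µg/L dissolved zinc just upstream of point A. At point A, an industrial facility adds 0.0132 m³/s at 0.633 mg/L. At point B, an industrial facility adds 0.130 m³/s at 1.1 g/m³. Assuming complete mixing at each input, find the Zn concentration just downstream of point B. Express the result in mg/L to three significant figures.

37 µg/L = 0.037 mg/L.
After input A: C = (150·0.037 + 0.0132·0.633) / 150 = 0.03705 mg/L.
After input B: C = (150·0.03705 + 0.13·1.1) / 150.1 = 0.03797 mg/L.

0.0380 mg/L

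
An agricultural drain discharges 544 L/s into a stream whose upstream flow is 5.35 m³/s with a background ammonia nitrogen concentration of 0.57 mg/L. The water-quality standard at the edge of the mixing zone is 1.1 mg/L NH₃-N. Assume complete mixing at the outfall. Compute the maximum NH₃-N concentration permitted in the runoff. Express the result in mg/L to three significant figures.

6.31 mg/L

544 L/s = 0.544 m³/s.
Mass balance: 1.1·5.894 = 0.544·Cₑ + 5.35·0.57.
Cₑ = (6.483 − 3.049) / 0.544 = 6.312 mg/L.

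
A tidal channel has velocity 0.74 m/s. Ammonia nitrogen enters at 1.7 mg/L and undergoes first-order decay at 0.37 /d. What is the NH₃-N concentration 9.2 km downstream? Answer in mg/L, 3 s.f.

Travel time t = 9.2 km / 0.74 m/s = 9200/0.74 = 1.243e+04 s = 0.1439 d.
First-order decay: C = 1.7·exp(−0.37·0.1439) = 1.7·0.9482 = 1.612 mg/L.

1.61 mg/L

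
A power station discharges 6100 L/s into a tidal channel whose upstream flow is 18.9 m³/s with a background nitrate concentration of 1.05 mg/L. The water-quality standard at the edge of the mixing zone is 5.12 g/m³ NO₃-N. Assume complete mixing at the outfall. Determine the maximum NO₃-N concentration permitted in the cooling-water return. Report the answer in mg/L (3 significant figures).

6100 L/s = 6.1 m³/s.
Mass balance: 5.12·25 = 6.1·Cₑ + 18.9·1.05.
Cₑ = (128 − 19.84) / 6.1 = 17.73 mg/L.

17.7 mg/L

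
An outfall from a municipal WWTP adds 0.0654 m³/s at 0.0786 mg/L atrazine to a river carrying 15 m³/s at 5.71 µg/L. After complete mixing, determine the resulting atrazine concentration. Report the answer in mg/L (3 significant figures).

5.71 µg/L = 0.00571 mg/L.
By mass balance at complete mixing, C = (0.0654·0.0786 + 15·0.00571) / (0.0654 + 15) = 0.09079/15.07 = 0.006026 mg/L.

0.00603 mg/L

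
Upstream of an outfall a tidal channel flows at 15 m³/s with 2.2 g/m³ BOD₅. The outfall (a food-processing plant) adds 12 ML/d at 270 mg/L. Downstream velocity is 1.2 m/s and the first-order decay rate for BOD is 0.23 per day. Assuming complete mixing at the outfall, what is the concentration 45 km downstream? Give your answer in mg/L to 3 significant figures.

12 ML/d = 0.1389 m³/s.
After complete mixing, C₀ = (0.1389·270 + 15·2.2) / 15.14 = 4.657 mg/L.
Travel time t = 4.5e+04 m / 1.2 m/s = 3.75e+04 s = 0.434 d.
C = 4.657·exp(−0.23·0.434) = 4.657·0.905 = 4.214 mg/L.

4.21 mg/L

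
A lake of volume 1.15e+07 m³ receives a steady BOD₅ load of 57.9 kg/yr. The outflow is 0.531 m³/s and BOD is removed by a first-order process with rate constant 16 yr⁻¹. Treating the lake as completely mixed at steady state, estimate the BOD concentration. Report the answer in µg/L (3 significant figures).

0.288 µg/L

Outflow Q = 0.531 m³/s × 3.156e+07 s/yr = 1.676e+07 m³/yr.
Steady-state CSTR mass balance: W = Q·C + k·V·C, so C = W/(Q + kV).
Q + kV = 1.676e+07 + 16·1.15e+07 = 2.008e+08 m³/yr.
C = 57.9/2.008e+08 = 2.884e-07 kg/m³ = 0.0002884 mg/L = 0.2884 µg/L.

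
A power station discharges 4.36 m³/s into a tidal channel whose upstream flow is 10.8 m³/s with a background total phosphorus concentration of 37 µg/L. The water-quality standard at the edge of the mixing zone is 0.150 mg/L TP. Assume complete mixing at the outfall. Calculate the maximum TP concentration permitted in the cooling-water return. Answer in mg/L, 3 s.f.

37 µg/L = 0.037 mg/L.
Mass balance: 0.15·15.16 = 4.36·Cₑ + 10.8·0.037.
Cₑ = (2.274 − 0.3996) / 4.36 = 0.4299 mg/L.

0.430 mg/L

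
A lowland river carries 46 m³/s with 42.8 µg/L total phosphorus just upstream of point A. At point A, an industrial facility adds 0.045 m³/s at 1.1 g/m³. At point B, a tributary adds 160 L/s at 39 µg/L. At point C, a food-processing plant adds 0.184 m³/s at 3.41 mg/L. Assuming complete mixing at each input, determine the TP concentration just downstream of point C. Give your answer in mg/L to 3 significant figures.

0.0572 mg/L

42.8 µg/L = 0.0428 mg/L.
After input A: C = (46·0.0428 + 0.045·1.1) / 46.05 = 0.04383 mg/L.
160 L/s = 0.16 m³/s.
39 µg/L = 0.039 mg/L.
After input B: C = (46.05·0.04383 + 0.16·0.039) / 46.2 = 0.04382 mg/L.
After input C: C = (46.2·0.04382 + 0.184·3.41) / 46.39 = 0.05717 mg/L.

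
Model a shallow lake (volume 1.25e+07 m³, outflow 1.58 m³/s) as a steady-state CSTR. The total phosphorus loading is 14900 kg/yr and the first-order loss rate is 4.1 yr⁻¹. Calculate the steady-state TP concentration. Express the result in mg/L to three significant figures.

Outflow Q = 1.58 m³/s × 3.156e+07 s/yr = 4.986e+07 m³/yr.
Steady-state CSTR mass balance: W = Q·C + k·V·C, so C = W/(Q + kV).
Q + kV = 4.986e+07 + 4.1·1.25e+07 = 1.011e+08 m³/yr.
C = 14900/1.011e+08 = 0.0001474 kg/m³ = 0.1474 mg/L.

0.147 mg/L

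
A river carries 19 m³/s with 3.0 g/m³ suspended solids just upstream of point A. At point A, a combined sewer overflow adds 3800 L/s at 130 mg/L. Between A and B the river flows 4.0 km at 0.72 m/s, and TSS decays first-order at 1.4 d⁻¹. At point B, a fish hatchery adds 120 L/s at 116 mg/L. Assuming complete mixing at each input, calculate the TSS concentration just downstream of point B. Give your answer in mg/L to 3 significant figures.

22.6 mg/L

3800 L/s = 3.8 m³/s.
After input A: C = (19·3 + 3.8·130) / 22.8 = 24.17 mg/L.
Over the 4.0 km reach to input B (t = 5556 s = 0.0643 d), decay gives C = 24.17·exp(−1.4·0.0643) = 22.09 mg/L.
120 L/s = 0.12 m³/s.
After input B: C = (22.8·22.09 + 0.12·116) / 22.92 = 22.58 mg/L.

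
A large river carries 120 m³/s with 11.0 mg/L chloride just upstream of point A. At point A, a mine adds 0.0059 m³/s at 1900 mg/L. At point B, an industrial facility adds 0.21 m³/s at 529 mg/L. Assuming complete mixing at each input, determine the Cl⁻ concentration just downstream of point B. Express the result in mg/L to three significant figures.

12.0 mg/L

After input A: C = (120·11 + 0.0059·1900) / 120 = 11.09 mg/L.
After input B: C = (120·11.09 + 0.21·529) / 120.2 = 12 mg/L.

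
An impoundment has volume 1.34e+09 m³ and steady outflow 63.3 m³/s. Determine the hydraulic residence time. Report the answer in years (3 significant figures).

Q = 63.3 m³/s × 3.156e+07 s/yr = 1.998e+09 m³/yr.
Hydraulic residence time τ = V/Q = 1.34e+09/1.998e+09 = 0.6708 yr.

0.671 yr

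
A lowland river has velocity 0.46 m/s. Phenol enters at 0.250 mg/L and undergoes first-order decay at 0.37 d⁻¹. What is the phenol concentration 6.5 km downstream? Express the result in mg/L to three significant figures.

0.235 mg/L

Travel time t = 6.5 km / 0.46 m/s = 6500/0.46 = 1.413e+04 s = 0.1635 d.
First-order decay: C = 0.250·exp(−0.37·0.1635) = 0.250·0.9413 = 0.2353 mg/L.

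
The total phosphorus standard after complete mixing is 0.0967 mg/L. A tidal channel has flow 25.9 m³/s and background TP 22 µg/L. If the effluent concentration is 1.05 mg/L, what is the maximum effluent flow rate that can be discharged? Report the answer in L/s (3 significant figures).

2030 L/s

22 µg/L = 0.022 mg/L.
Mass balance at complete mixing: C_std·(Q_w + Q_r) = Q_w·C_e + Q_r·C_b.
Rearranging, Q_w = Q_r·(C_std − C_b)/(C_e − C_std) = 25.9·(0.0967 − 0.022) / (1.05 − 0.0967) = 2.03 m³/s.
= 2030 L/s.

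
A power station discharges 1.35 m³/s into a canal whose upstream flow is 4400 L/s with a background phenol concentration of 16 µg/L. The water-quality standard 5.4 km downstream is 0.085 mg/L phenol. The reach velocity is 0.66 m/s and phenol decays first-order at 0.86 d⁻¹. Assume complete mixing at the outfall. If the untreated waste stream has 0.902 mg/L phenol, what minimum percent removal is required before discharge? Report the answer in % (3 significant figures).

4400 L/s = 4.4 m³/s.
16 µg/L = 0.016 mg/L.
Travel time to the compliance point: t = 5400/0.66 = 8182 s = 0.0947 d; decay factor exp(−0.86·0.0947) = 0.9218.
So the concentration just after mixing may be at most 0.085/0.9218 = 0.09221 mg/L.
Mass balance: 0.09221·5.75 = 1.35·Cₑ + 4.4·0.016.
Cₑ = (0.5302 − 0.0704) / 1.35 = 0.3406 mg/L.
Required removal = 1 − 0.3406/0.902 = 62.24 %.

62.2 %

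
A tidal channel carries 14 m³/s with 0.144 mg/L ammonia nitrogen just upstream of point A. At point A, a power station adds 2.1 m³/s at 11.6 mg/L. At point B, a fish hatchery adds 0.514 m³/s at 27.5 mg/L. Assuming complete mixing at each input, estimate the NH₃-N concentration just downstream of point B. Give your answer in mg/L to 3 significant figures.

After input A: C = (14·0.144 + 2.1·11.6) / 16.1 = 1.638 mg/L.
After input B: C = (16.1·1.638 + 0.514·27.5) / 16.61 = 2.438 mg/L.

2.44 mg/L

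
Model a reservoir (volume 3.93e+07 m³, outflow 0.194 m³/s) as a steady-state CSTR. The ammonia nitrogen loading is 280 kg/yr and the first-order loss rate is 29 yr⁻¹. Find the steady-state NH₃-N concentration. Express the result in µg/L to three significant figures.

Outflow Q = 0.194 m³/s × 3.156e+07 s/yr = 6.122e+06 m³/yr.
Steady-state CSTR mass balance: W = Q·C + k·V·C, so C = W/(Q + kV).
Q + kV = 6.122e+06 + 29·3.93e+07 = 1.146e+09 m³/yr.
C = 280/1.146e+09 = 2.444e-07 kg/m³ = 0.0002444 mg/L = 0.2444 µg/L.

0.244 µg/L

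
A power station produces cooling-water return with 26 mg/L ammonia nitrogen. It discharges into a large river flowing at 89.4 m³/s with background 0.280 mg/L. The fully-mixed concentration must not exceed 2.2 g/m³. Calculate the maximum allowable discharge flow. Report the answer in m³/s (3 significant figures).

7.21 m³/s

Mass balance at complete mixing: C_std·(Q_w + Q_r) = Q_w·C_e + Q_r·C_b.
Rearranging, Q_w = Q_r·(C_std − C_b)/(C_e − C_std) = 89.4·(2.2 − 0.28) / (26 − 2.2) = 7.212 m³/s.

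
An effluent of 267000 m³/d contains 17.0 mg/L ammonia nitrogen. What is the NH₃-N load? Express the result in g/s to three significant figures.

267000 m³/d = 3.09 m³/s.
Mass flux = Q·C = 3.09 m³/s × 17 g/m³ = 52.53 g/s.

52.5 g/s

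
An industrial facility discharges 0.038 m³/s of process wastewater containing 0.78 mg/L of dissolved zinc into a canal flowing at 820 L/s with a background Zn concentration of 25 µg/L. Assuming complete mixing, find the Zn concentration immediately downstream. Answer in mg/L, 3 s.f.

820 L/s = 0.82 m³/s.
25 µg/L = 0.025 mg/L.
Conservation of mass across the mixing zone: C = (0.038·0.78 + 0.82·0.025) / (0.038 + 0.82) = 0.05014/0.858 = 0.05844 mg/L.

0.0584 mg/L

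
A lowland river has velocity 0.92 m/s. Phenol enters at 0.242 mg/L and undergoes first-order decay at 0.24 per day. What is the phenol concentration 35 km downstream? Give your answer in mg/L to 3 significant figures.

Travel time t = 35 km / 0.92 m/s = 3.5e+04/0.92 = 3.804e+04 s = 0.4403 d.
First-order decay: C = 0.242·exp(−0.24·0.4403) = 0.242·0.8997 = 0.2177 mg/L.

0.218 mg/L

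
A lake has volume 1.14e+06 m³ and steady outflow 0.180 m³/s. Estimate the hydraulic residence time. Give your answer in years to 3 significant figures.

Q = 0.180 m³/s × 3.156e+07 s/yr = 5.68e+06 m³/yr.
Hydraulic residence time τ = V/Q = 1.14e+06/5.68e+06 = 0.2007 yr.

0.201 yr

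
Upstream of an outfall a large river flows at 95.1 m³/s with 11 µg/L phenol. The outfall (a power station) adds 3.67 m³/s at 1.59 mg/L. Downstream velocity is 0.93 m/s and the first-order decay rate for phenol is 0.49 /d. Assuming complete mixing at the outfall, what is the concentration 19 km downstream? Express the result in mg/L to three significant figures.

11 µg/L = 0.011 mg/L.
After complete mixing, C₀ = (3.67·1.59 + 95.1·0.011) / 98.77 = 0.06967 mg/L.
Travel time t = 1.9e+04 m / 0.93 m/s = 2.043e+04 s = 0.2365 d.
C = 0.06967·exp(−0.49·0.2365) = 0.06967·0.8906 = 0.06205 mg/L.

0.0620 mg/L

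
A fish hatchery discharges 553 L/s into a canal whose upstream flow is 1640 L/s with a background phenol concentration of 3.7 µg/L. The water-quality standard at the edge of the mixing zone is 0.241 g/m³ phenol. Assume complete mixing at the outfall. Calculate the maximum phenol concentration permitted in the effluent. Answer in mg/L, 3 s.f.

0.945 mg/L

553 L/s = 0.553 m³/s.
1640 L/s = 1.64 m³/s.
3.7 µg/L = 0.0037 mg/L.
Mass balance: 0.241·2.193 = 0.553·Cₑ + 1.64·0.0037.
Cₑ = (0.5285 − 0.006068) / 0.553 = 0.9447 mg/L.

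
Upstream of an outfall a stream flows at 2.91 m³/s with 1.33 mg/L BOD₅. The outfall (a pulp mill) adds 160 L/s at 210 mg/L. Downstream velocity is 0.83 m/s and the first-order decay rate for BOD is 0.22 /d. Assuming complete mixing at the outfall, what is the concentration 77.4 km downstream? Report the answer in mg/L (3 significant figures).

160 L/s = 0.16 m³/s.
After complete mixing, C₀ = (0.16·210 + 2.91·1.33) / 3.07 = 12.21 mg/L.
Travel time t = 7.74e+04 m / 0.83 m/s = 9.325e+04 s = 1.079 d.
C = 12.21·exp(−0.22·1.079) = 12.21·0.7886 = 9.626 mg/L.

9.63 mg/L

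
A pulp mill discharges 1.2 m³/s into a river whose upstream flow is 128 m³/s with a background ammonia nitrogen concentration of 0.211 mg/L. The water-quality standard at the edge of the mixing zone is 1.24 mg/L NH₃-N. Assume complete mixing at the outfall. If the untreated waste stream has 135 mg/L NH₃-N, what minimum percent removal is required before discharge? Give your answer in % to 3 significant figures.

17.8 %

Mass balance: 1.24·129.2 = 1.2·Cₑ + 128·0.211.
Cₑ = (160.2 − 27.01) / 1.2 = 111 mg/L.
Required removal = 1 − 111/135 = 17.78 %.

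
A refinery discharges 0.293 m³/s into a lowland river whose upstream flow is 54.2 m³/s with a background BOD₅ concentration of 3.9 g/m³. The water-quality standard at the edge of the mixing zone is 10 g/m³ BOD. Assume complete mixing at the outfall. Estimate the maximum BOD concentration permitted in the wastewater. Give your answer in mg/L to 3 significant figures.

Mass balance: 10·54.49 = 0.293·Cₑ + 54.2·3.9.
Cₑ = (544.9 − 211.4) / 0.293 = 1138 mg/L.

1140 mg/L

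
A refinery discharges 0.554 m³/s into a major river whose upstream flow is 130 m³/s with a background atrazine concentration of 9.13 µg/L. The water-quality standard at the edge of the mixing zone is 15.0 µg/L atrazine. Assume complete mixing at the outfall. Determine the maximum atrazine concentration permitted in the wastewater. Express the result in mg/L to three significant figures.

1.39 mg/L

9.13 µg/L = 0.00913 mg/L.
15.0 µg/L = 0.015 mg/L.
Mass balance: 0.015·130.6 = 0.554·Cₑ + 130·0.00913.
Cₑ = (1.958 − 1.187) / 0.554 = 1.392 mg/L.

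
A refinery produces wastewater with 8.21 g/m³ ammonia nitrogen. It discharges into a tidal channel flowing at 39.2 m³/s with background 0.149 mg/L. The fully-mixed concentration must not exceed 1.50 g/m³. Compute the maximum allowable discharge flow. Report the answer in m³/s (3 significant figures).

Mass balance at complete mixing: C_std·(Q_w + Q_r) = Q_w·C_e + Q_r·C_b.
Rearranging, Q_w = Q_r·(C_std − C_b)/(C_e − C_std) = 39.2·(1.5 − 0.149) / (8.21 − 1.5) = 7.893 m³/s.

7.89 m³/s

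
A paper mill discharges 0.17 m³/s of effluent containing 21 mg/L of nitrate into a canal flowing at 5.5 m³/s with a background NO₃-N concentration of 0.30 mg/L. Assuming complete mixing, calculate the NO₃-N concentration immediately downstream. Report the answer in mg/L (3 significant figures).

Flow-weighted mixing gives C = (0.17·21 + 5.5·0.3) / (0.17 + 5.5) = 5.22/5.67 = 0.9206 mg/L.

0.921 mg/L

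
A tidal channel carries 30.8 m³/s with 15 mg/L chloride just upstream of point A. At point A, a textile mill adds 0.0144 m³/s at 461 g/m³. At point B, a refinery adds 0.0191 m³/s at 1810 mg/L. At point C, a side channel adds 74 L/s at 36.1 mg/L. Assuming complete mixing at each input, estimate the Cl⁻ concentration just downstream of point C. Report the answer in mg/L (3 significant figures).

After input A: C = (30.8·15 + 0.0144·461) / 30.81 = 15.21 mg/L.
After input B: C = (30.81·15.21 + 0.0191·1810) / 30.83 = 16.32 mg/L.
74 L/s = 0.074 m³/s.
After input C: C = (30.83·16.32 + 0.074·36.1) / 30.91 = 16.37 mg/L.

16.4 mg/L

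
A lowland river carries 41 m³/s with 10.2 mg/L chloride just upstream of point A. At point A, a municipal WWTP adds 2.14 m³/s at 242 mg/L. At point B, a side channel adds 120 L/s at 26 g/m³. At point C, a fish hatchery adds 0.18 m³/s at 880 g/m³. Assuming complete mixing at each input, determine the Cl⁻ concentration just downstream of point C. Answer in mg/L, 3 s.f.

After input A: C = (41·10.2 + 2.14·242) / 43.14 = 21.7 mg/L.
120 L/s = 0.12 m³/s.
After input B: C = (43.14·21.7 + 0.12·26) / 43.26 = 21.71 mg/L.
After input C: C = (43.26·21.71 + 0.18·880) / 43.44 = 25.27 mg/L.

25.3 mg/L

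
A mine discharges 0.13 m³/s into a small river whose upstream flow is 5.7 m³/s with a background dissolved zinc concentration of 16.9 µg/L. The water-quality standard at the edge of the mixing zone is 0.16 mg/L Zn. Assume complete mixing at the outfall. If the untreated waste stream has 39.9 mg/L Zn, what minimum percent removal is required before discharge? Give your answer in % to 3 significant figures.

16.9 µg/L = 0.0169 mg/L.
Mass balance: 0.16·5.83 = 0.13·Cₑ + 5.7·0.0169.
Cₑ = (0.9328 − 0.09633) / 0.13 = 6.434 mg/L.
Required removal = 1 − 6.434/39.9 = 83.87 %.

83.9 %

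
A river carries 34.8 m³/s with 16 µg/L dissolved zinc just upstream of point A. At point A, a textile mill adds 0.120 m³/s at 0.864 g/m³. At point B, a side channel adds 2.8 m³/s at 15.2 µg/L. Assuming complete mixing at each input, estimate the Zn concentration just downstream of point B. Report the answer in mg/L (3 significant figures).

16 µg/L = 0.016 mg/L.
After input A: C = (34.8·0.016 + 0.12·0.864) / 34.92 = 0.01891 mg/L.
15.2 µg/L = 0.0152 mg/L.
After input B: C = (34.92·0.01891 + 2.8·0.0152) / 37.72 = 0.01864 mg/L.

0.0186 mg/L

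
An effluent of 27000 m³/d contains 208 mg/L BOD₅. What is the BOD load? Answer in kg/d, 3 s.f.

27000 m³/d = 0.3125 m³/s.
Mass flux = Q·C = 0.3125 m³/s × 208 g/m³ = 65 g/s.
= 65 g/s × 86.4 = 5616 kg/d.

5620 kg/d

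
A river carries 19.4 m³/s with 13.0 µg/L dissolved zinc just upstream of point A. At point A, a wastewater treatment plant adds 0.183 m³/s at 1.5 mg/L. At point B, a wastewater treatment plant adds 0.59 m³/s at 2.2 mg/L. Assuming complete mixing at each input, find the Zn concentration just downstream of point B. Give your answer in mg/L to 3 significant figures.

13.0 µg/L = 0.013 mg/L.
After input A: C = (19.4·0.013 + 0.183·1.5) / 19.58 = 0.0269 mg/L.
After input B: C = (19.58·0.0269 + 0.59·2.2) / 20.17 = 0.09045 mg/L.

0.0905 mg/L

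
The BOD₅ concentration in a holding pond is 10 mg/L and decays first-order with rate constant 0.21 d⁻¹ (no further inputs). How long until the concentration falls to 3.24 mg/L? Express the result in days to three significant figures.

t = ln(C₀/C)/k = ln(10/3.24)/0.21 = 1.127/0.21 = 5.367 d.

5.37 d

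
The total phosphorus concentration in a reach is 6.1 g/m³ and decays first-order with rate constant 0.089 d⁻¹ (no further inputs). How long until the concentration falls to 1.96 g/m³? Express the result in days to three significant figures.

t = ln(C₀/C)/k = ln(6.1/1.96)/0.089 = 1.135/0.089 = 12.76 d.

12.8 d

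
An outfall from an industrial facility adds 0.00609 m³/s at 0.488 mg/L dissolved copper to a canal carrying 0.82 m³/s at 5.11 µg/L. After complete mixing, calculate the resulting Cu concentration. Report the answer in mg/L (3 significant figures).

0.00867 mg/L

5.11 µg/L = 0.00511 mg/L.
Conservation of mass across the mixing zone: C = (0.00609·0.488 + 0.82·0.00511) / (0.00609 + 0.82) = 0.007162/0.8261 = 0.00867 mg/L.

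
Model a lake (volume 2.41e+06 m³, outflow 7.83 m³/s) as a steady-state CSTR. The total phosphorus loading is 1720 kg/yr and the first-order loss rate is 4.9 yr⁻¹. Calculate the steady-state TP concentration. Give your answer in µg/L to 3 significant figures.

Outflow Q = 7.83 m³/s × 3.156e+07 s/yr = 2.471e+08 m³/yr.
Steady-state CSTR mass balance: W = Q·C + k·V·C, so C = W/(Q + kV).
Q + kV = 2.471e+08 + 4.9·2.41e+06 = 2.589e+08 m³/yr.
C = 1720/2.589e+08 = 6.643e-06 kg/m³ = 0.006643 mg/L = 6.643 µg/L.

6.64 µg/L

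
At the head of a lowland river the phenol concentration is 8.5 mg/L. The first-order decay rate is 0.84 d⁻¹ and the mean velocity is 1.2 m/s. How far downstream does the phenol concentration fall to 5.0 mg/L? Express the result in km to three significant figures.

65.5 km

From C = C₀·e^(−kt), t = ln(C₀/C)/k = ln(8.5/5.0)/0.84 = 0.5306/0.84 = 0.6317 d.
Distance = v·t = 1.2 m/s × 5.458e+04 s = 6.549e+04 m = 65.49 km.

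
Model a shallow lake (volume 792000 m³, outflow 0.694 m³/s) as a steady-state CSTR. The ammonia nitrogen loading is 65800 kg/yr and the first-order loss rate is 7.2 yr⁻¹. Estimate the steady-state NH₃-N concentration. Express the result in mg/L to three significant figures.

2.38 mg/L

Outflow Q = 0.694 m³/s × 3.156e+07 s/yr = 2.19e+07 m³/yr.
Steady-state CSTR mass balance: W = Q·C + k·V·C, so C = W/(Q + kV).
Q + kV = 2.19e+07 + 7.2·792000 = 2.76e+07 m³/yr.
C = 65800/2.76e+07 = 0.002384 kg/m³ = 2.384 mg/L.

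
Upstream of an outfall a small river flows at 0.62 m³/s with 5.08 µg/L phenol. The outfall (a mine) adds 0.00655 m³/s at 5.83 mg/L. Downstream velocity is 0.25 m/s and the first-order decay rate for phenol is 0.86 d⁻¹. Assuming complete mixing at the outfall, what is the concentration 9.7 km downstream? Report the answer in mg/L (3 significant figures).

5.08 µg/L = 0.00508 mg/L.
After complete mixing, C₀ = (0.00655·5.83 + 0.62·0.00508) / 0.6265 = 0.06597 mg/L.
Travel time t = 9700 m / 0.25 m/s = 3.88e+04 s = 0.4491 d.
C = 0.06597·exp(−0.86·0.4491) = 0.06597·0.6796 = 0.04484 mg/L.

0.0448 mg/L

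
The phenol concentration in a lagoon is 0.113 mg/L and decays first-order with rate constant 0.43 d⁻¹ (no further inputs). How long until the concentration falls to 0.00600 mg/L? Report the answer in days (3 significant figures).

t = ln(C₀/C)/k = ln(0.113/0.00600)/0.43 = 2.936/0.43 = 6.827 d.

6.83 d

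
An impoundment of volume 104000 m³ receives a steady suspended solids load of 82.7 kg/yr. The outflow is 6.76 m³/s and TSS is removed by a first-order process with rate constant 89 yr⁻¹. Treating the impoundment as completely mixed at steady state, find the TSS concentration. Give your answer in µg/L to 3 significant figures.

Outflow Q = 6.76 m³/s × 3.156e+07 s/yr = 2.133e+08 m³/yr.
Steady-state CSTR mass balance: W = Q·C + k·V·C, so C = W/(Q + kV).
Q + kV = 2.133e+08 + 89·104000 = 2.226e+08 m³/yr.
C = 82.7/2.226e+08 = 3.715e-07 kg/m³ = 0.0003715 mg/L = 0.3715 µg/L.

0.372 µg/L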